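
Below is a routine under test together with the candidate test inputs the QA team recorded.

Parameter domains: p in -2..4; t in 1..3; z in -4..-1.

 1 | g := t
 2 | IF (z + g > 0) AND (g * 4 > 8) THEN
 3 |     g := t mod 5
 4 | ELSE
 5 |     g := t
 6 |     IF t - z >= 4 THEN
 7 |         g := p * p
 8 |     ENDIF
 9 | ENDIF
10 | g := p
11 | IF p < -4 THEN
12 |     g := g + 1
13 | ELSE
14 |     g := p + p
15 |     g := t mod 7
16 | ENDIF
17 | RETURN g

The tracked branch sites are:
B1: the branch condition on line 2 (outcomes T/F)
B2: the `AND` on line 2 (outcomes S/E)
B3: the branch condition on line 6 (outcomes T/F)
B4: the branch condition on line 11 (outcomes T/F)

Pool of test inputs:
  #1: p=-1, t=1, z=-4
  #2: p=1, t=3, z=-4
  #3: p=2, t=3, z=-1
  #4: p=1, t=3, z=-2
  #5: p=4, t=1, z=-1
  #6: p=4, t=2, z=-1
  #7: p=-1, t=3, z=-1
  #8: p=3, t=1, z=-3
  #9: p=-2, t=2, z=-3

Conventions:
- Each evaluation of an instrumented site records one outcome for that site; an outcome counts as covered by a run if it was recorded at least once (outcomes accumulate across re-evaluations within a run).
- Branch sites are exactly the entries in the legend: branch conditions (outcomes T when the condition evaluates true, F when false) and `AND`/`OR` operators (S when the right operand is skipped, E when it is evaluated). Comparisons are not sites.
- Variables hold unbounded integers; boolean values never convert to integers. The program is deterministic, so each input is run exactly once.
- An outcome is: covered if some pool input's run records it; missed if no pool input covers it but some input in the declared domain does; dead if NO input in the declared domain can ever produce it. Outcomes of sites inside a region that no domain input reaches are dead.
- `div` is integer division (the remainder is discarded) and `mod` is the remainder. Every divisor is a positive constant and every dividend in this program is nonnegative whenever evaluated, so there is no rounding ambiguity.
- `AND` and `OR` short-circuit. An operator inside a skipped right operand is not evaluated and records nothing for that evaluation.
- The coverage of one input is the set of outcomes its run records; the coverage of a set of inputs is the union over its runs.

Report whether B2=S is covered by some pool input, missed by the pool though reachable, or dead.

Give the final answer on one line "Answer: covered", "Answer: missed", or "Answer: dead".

B2=S is recorded by pool input(s) 1, 2, 5, 8, 9 -> covered

Answer: covered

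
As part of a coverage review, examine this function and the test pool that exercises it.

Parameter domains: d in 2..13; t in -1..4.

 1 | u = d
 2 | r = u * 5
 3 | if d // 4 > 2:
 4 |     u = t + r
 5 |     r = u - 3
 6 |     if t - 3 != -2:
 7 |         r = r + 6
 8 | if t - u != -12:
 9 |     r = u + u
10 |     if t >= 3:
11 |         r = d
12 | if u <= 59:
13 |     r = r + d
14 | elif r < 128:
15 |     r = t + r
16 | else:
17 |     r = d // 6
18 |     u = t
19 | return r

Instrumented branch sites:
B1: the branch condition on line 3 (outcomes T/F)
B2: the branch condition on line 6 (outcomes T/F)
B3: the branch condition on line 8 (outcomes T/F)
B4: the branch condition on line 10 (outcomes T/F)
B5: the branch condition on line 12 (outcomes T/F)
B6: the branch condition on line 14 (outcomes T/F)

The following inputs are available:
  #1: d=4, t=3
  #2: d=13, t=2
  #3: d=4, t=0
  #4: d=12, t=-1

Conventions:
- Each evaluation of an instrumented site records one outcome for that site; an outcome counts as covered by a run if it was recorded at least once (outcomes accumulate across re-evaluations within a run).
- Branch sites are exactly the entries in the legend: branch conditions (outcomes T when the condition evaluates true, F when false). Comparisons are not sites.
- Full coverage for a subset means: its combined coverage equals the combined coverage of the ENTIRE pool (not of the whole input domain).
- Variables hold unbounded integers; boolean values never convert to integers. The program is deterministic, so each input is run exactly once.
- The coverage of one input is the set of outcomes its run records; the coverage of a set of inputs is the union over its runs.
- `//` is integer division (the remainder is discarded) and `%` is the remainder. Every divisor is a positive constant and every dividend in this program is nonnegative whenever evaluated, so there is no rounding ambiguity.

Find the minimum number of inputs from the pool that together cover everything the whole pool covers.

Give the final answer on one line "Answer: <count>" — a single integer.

run #1 (d=4, t=3) records B1=F, B3=T, B4=T, B5=T
run #2 (d=13, t=2) records B1=T, B2=T, B3=T, B4=F, B5=F, B6=F
run #3 (d=4, t=0) records B1=F, B3=T, B4=F, B5=T
run #4 (d=12, t=-1) records B1=T, B2=T, B3=T, B4=F, B5=T
the full pool covers 9 outcomes: B1=T, B1=F, B2=T, B3=T, B4=T, B4=F, B5=T, B5=F, B6=F
size 1 is not enough: best union over all size-1 subsets is 6/9
size 2: inputs {1, 2} cover all 9 outcomes, and no lexicographically smaller subset of this size does

Answer: 2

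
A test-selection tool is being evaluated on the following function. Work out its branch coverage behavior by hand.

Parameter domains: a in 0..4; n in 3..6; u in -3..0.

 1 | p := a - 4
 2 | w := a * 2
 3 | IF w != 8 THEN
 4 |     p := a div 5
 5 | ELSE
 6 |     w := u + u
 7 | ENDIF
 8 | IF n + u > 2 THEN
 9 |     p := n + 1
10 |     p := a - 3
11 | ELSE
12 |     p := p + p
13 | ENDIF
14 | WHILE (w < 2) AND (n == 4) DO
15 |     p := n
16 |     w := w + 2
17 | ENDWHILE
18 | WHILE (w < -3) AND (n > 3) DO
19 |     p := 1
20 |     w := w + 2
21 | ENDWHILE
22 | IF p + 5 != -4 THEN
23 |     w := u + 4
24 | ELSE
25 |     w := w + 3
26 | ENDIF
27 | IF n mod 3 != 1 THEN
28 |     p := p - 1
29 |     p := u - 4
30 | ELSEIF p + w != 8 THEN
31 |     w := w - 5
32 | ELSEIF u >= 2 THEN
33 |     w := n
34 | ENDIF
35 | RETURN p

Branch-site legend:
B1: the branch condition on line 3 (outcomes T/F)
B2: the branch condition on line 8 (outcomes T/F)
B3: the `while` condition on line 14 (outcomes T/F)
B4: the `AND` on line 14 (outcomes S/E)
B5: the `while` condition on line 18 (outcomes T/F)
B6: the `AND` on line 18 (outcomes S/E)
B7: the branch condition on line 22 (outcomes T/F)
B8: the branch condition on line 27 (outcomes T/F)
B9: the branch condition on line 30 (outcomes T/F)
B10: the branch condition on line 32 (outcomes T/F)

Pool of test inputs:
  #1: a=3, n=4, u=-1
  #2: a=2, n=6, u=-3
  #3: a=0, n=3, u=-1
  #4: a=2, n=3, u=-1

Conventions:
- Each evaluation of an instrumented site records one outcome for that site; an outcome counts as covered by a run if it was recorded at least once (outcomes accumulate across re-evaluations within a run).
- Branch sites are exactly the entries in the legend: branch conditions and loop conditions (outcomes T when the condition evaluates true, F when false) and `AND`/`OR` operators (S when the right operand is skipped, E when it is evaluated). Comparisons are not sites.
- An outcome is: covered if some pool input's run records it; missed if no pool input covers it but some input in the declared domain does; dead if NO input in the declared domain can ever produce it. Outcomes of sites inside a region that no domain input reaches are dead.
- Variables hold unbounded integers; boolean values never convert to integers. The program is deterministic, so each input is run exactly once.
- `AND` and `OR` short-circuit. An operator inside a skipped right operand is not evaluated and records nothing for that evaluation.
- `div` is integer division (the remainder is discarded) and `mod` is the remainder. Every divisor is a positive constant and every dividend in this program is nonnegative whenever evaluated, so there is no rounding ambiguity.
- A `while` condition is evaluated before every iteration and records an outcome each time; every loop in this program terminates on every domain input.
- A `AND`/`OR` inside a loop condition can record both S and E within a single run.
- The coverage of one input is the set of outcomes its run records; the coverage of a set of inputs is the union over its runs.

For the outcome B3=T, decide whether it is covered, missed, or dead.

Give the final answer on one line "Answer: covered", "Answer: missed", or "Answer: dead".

no pool input records B3=T
but domain input (a=0, n=4, u=-3) does record it -> reachable, so missed

Answer: missed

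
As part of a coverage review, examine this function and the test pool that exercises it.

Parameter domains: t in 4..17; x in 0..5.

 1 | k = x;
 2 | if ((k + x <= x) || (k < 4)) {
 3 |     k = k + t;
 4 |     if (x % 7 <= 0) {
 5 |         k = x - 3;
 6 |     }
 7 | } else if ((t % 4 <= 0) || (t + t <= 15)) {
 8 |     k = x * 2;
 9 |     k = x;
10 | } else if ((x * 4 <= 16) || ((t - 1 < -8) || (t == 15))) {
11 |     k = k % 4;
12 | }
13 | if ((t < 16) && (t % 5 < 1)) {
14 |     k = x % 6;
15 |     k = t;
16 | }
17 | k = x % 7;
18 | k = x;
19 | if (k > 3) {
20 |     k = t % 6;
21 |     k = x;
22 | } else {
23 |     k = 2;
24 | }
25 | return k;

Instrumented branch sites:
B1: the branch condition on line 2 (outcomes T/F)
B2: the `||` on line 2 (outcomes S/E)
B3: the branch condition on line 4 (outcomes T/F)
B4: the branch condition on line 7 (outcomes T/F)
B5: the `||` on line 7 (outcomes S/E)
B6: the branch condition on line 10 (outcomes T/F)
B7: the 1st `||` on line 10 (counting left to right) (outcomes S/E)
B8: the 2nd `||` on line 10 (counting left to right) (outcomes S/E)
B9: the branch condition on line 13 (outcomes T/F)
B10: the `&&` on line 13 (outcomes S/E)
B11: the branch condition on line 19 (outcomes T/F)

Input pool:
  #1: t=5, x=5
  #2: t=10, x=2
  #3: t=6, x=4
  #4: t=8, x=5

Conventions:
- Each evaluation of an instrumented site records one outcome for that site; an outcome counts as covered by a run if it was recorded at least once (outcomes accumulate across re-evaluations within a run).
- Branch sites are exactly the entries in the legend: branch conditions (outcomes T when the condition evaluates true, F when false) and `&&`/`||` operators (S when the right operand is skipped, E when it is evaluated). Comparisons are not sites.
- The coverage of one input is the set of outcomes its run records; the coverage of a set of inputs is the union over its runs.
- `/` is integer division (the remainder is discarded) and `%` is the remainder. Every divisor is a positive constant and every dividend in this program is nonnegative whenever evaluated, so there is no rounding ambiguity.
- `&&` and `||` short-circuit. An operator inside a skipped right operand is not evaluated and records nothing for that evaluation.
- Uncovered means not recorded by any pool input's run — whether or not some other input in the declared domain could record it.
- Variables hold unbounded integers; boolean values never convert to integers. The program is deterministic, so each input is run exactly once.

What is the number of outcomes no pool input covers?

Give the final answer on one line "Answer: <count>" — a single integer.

run #1 (t=5, x=5) runs B2->E, B1->F, B5->E, B4->T, B10->E, B9->T, B11->T; records B1=F, B2=E, B4=T, B5=E, B9=T, B10=E, B11=T
run #2 (t=10, x=2) runs B2->E, B1->T, B3->F, B10->E, B9->T, B11->F; records B1=T, B2=E, B3=F, B9=T, B10=E, B11=F
run #3 (t=6, x=4) runs B2->E, B1->F, B5->E, B4->T, B10->E, B9->F, B11->T; records B1=F, B2=E, B4=T, B5=E, B9=F, B10=E, B11=T
run #4 (t=8, x=5) runs B2->E, B1->F, B5->S, B4->T, B10->E, B9->F, B11->T; records B1=F, B2=E, B4=T, B5=S, B9=F, B10=E, B11=T
union over the pool: B1=T, B1=F, B2=E, B3=F, B4=T, B5=S, B5=E, B9=T, B9=F, B10=E, B11=T, B11=F
uncovered (10 of 22): B2=S, B3=T, B4=F, B6=T, B6=F, B7=S, B7=E, B8=S, B8=E, B10=S

Answer: 10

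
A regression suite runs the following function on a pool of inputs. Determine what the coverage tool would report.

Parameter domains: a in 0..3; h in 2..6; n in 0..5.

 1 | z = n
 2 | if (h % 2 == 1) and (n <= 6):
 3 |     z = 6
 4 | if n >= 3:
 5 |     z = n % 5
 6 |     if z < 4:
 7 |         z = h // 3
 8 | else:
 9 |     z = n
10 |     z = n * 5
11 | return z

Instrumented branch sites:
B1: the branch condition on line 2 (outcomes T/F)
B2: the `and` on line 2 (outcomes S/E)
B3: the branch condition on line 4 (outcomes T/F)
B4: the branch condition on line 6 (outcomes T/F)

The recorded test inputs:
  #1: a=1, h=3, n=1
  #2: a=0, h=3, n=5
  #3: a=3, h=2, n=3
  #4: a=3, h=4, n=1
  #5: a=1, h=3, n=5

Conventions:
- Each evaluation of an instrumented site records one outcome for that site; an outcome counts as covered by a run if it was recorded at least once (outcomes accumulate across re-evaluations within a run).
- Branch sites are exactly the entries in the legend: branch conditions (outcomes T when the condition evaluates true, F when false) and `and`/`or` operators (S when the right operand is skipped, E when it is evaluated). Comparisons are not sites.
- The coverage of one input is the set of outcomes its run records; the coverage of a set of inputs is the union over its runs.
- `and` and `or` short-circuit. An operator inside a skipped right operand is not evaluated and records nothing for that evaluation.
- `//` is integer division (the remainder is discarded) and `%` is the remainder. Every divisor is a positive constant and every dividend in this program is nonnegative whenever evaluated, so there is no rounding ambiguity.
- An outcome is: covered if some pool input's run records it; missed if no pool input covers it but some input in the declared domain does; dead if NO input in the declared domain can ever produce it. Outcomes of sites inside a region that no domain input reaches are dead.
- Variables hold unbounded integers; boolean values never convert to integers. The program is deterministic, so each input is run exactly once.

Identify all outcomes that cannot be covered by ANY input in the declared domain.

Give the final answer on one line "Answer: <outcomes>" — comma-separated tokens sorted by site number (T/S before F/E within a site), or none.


checking every outcome against all 120 domain inputs:
  reachable outcomes have witnesses, e.g. B1=T (e.g. a=0, h=3, n=0), B1=F (e.g. a=0, h=2, n=0), B2=S (e.g. a=0, h=2, n=0), B2=E (e.g. a=0, h=3, n=0)
Answer: none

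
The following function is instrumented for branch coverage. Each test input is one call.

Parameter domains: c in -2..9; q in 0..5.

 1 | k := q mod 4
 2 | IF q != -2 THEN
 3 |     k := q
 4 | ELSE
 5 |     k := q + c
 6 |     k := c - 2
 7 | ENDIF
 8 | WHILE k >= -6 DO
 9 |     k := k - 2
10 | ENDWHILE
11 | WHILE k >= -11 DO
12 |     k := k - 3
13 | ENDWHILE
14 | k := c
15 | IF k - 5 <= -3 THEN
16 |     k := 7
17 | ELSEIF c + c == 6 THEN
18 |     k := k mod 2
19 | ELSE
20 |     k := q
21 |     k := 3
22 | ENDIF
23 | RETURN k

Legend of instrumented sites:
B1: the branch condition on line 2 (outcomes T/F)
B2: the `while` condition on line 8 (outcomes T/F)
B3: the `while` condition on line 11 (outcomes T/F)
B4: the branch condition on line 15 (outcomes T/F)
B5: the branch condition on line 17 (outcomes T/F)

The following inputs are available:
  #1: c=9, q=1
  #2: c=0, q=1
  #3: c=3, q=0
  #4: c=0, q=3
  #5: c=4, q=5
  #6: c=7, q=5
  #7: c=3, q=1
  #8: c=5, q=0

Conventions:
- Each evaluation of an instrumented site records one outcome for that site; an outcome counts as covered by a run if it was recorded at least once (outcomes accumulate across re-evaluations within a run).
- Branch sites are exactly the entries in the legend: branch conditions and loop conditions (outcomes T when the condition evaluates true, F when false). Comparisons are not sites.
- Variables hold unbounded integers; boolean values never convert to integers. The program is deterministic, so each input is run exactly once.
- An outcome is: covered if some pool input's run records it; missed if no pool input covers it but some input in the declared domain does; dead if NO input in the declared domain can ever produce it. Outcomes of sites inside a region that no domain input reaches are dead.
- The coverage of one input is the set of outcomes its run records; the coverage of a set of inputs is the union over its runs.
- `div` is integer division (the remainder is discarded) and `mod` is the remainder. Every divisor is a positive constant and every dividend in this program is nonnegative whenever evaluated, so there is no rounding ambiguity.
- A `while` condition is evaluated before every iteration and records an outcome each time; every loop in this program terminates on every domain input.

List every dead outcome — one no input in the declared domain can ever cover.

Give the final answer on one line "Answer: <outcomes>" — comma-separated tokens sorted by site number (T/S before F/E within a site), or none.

running all 72 domain inputs and tallying outcomes:
  B1=F: unreachable across the whole domain -> dead
  reachable outcomes have witnesses, e.g. B1=T (e.g. c=-2, q=0), B2=T (e.g. c=-2, q=0), B2=F (e.g. c=-2, q=0), B3=T (e.g. c=-2, q=0)

Answer: B1=F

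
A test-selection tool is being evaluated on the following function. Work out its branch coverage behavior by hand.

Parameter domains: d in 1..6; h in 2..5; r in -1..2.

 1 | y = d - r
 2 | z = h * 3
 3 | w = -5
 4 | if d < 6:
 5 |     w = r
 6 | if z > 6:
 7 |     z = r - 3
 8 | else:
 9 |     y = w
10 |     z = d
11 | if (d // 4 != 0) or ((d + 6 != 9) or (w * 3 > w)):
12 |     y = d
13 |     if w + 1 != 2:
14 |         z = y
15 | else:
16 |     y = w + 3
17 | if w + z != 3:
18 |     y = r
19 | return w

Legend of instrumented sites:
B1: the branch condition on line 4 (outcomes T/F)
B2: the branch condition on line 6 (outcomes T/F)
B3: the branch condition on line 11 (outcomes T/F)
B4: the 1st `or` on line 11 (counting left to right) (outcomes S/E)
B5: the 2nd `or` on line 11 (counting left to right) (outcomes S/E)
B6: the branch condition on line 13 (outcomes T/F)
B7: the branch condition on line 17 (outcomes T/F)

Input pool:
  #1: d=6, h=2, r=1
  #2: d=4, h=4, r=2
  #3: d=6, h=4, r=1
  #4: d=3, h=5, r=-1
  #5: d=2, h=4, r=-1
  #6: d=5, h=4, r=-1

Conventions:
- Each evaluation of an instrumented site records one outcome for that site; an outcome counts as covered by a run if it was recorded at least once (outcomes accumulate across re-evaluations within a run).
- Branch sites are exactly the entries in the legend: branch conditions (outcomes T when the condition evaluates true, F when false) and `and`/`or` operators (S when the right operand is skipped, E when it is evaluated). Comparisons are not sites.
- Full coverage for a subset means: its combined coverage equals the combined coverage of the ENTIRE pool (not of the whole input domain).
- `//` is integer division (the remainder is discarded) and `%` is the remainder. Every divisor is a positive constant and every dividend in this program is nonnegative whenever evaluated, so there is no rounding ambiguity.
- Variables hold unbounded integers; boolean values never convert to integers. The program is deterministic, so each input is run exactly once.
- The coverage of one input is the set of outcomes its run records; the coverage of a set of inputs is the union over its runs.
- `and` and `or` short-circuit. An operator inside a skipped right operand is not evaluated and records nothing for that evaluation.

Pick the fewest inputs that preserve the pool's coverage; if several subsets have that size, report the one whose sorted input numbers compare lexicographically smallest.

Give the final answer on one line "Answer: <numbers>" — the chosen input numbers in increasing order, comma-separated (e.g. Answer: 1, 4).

#1 (d=6, h=2, r=1) -> B1->F, B2->F, B4->S, B3->T, B6->T, B7->T; covered: B1=F, B2=F, B3=T, B4=S, B6=T, B7=T
#2 (d=4, h=4, r=2) -> B1->T, B2->T, B4->S, B3->T, B6->T, B7->T; covered: B1=T, B2=T, B3=T, B4=S, B6=T, B7=T
#3 (d=6, h=4, r=1) -> B1->F, B2->T, B4->S, B3->T, B6->T, B7->T; covered: B1=F, B2=T, B3=T, B4=S, B6=T, B7=T
#4 (d=3, h=5, r=-1) -> B1->T, B2->T, B4->E, B5->E, B3->F, B7->T; covered: B1=T, B2=T, B3=F, B4=E, B5=E, B7=T
#5 (d=2, h=4, r=-1) -> B1->T, B2->T, B4->E, B5->S, B3->T, B6->T, B7->T; covered: B1=T, B2=T, B3=T, B4=E, B5=S, B6=T, B7=T
#6 (d=5, h=4, r=-1) -> B1->T, B2->T, B4->S, B3->T, B6->T, B7->T; covered: B1=T, B2=T, B3=T, B4=S, B6=T, B7=T
together the pool reaches 12 outcomes: B1=T, B1=F, B2=T, B2=F, B3=T, B3=F, B4=S, B4=E, B5=S, B5=E, B6=T, B7=T
checked all size-1 subsets: none covers 12 outcomes (max 7/12)
checked all size-2 subsets: none covers 12 outcomes (max 11/12)
the canonical winner is {1, 4, 5}: size 3, full 12-outcome coverage, earliest index list among size-3 covers

Answer: 1, 4, 5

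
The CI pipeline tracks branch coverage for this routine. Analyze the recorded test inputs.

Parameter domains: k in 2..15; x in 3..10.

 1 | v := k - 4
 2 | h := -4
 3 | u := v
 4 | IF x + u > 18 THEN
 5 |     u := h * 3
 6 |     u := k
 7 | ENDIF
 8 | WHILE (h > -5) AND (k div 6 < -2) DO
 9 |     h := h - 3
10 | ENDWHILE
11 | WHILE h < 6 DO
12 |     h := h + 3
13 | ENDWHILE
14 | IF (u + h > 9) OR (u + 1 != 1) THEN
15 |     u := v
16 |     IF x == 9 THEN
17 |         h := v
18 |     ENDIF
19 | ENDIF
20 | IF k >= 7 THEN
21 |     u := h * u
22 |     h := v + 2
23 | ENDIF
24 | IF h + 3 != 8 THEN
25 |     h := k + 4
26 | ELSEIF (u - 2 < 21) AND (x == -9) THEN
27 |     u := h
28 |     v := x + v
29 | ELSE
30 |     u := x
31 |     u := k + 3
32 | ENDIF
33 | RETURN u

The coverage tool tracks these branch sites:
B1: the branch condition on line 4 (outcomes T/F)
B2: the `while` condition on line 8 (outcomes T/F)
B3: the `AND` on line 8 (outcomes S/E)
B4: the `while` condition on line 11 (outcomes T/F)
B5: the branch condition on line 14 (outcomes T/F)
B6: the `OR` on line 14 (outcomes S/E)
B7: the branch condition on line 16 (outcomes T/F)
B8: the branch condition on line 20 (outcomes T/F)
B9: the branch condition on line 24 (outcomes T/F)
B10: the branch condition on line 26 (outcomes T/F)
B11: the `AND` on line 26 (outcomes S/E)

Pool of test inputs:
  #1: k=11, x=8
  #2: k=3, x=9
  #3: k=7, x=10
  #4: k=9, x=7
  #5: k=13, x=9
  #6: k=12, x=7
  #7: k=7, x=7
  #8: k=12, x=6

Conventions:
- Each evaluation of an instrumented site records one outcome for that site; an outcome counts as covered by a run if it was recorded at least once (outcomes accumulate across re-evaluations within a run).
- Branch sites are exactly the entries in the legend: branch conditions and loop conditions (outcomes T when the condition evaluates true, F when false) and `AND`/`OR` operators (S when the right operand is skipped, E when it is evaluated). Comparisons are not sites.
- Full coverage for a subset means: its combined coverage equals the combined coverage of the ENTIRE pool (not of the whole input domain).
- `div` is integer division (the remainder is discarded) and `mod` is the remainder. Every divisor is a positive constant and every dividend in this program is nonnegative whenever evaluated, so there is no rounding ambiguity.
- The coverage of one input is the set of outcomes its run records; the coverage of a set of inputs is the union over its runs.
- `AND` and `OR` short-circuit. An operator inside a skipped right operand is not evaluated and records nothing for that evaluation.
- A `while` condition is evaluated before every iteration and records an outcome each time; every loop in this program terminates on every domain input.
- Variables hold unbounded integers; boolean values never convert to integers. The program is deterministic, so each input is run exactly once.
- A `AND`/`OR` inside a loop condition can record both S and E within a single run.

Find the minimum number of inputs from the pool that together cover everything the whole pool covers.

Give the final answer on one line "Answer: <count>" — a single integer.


input #1, k=11, x=8: outcomes B1=F, B2=F, B3=E, B4=T, B4=F, B5=T, B6=S, B7=F, B8=T, B9=T
input #2, k=3, x=9: outcomes B1=F, B2=F, B3=E, B4=T, B4=F, B5=T, B6=E, B7=T, B8=F, B9=T
input #3, k=7, x=10: outcomes B1=F, B2=F, B3=E, B4=T, B4=F, B5=T, B6=S, B7=F, B8=T, B9=F, B10=F, B11=S
input #4, k=9, x=7: outcomes B1=F, B2=F, B3=E, B4=T, B4=F, B5=T, B6=S, B7=F, B8=T, B9=T
input #5, k=13, x=9: outcomes B1=F, B2=F, B3=E, B4=T, B4=F, B5=T, B6=S, B7=T, B8=T, B9=T
input #6, k=12, x=7: outcomes B1=F, B2=F, B3=E, B4=T, B4=F, B5=T, B6=S, B7=F, B8=T, B9=T
input #7, k=7, x=7: outcomes B1=F, B2=F, B3=E, B4=T, B4=F, B5=T, B6=S, B7=F, B8=T, B9=F, B10=F, B11=S
input #8, k=12, x=6: outcomes B1=F, B2=F, B3=E, B4=T, B4=F, B5=T, B6=S, B7=F, B8=T, B9=T
pool-wide coverage (16 outcomes): B1=F, B2=F, B3=E, B4=T, B4=F, B5=T, B6=S, B6=E, B7=T, B7=F, B8=T, B8=F, B9=T, B9=F, B10=F, B11=S
no size-1 subset reaches all 16 outcomes (best union: 12/16)
the canonical winner is {2, 3}: size 2, full 16-outcome coverage, earliest index list among size-2 covers
Answer: 2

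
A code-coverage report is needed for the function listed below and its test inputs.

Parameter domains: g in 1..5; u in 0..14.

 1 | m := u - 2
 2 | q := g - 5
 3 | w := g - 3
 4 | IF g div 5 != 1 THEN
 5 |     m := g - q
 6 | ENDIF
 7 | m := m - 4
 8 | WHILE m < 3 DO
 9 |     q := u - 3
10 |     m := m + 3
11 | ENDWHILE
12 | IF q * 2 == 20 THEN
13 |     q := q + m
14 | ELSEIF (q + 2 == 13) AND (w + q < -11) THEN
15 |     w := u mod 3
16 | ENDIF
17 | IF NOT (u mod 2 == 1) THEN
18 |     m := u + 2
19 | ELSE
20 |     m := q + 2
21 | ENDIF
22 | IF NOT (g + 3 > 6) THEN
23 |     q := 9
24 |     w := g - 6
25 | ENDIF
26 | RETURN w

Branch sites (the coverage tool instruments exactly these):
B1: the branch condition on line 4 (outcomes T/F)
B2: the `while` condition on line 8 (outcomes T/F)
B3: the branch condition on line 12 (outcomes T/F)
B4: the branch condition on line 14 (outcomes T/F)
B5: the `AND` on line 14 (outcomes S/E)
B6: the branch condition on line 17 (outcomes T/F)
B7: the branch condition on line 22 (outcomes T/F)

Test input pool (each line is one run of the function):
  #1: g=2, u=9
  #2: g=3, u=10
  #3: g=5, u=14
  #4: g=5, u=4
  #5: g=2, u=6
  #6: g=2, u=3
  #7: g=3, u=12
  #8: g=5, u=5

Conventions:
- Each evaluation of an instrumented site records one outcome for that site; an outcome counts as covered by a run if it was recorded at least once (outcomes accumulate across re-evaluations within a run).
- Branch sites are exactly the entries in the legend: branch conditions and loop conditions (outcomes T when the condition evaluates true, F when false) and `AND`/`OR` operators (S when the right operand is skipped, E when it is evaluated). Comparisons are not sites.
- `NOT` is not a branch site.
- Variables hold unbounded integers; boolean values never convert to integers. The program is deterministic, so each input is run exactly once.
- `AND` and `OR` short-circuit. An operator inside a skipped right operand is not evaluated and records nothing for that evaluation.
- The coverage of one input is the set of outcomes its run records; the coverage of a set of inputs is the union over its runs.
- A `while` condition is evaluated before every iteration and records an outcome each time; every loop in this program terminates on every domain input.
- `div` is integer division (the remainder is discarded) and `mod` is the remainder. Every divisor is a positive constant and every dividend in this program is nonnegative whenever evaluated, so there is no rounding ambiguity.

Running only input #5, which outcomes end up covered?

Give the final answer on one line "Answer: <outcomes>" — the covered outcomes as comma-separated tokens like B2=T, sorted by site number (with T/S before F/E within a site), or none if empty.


Tracing the run of input #5 (g=2, u=6):
  B1->T, B2->T, B2->F, B3->F, B5->S, B4->F, B6->T, B7->T
collecting distinct outcomes: B1=T, B2=T, B2=F, B3=F, B4=F, B5=S, B6=T, B7=T
Answer: B1=T, B2=T, B2=F, B3=F, B4=F, B5=S, B6=T, B7=T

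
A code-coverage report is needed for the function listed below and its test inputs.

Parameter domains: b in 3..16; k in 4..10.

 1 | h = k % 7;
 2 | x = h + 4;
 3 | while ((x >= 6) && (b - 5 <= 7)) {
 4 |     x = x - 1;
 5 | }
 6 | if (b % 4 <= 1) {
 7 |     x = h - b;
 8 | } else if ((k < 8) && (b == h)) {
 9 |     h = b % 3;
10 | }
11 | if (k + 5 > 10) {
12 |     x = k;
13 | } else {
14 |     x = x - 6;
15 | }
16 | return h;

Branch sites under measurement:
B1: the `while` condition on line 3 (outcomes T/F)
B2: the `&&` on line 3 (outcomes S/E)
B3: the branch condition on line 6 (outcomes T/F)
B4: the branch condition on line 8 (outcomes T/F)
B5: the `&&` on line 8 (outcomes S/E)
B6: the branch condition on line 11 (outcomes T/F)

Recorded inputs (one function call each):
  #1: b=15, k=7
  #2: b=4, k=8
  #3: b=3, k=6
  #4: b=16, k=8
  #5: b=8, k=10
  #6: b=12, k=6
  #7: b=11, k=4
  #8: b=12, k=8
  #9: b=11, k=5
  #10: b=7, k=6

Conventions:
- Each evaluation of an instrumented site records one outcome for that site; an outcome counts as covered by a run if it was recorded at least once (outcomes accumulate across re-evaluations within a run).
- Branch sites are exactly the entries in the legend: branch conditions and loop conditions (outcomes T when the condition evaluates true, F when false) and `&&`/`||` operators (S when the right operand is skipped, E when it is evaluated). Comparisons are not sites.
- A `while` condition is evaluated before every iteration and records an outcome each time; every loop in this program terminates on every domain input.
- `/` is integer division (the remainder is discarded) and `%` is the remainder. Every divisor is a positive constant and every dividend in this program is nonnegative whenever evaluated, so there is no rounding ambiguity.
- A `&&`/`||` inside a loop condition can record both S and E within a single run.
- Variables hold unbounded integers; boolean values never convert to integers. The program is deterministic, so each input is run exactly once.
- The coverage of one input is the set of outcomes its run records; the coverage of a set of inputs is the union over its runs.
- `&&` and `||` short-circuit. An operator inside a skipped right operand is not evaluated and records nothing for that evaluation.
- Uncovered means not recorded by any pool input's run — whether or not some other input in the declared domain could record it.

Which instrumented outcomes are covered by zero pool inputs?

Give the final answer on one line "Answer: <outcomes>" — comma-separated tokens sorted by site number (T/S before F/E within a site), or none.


test 1 (b=15, k=7) hits B1=F, B2=S, B3=F, B4=F, B5=E, B6=T
test 2 (b=4, k=8) hits B1=F, B2=S, B3=T, B6=T
test 3 (b=3, k=6) hits B1=T, B1=F, B2=S, B2=E, B3=F, B4=F, B5=E, B6=T
test 4 (b=16, k=8) hits B1=F, B2=S, B3=T, B6=T
test 5 (b=8, k=10) hits B1=T, B1=F, B2=S, B2=E, B3=T, B6=T
test 6 (b=12, k=6) hits B1=T, B1=F, B2=S, B2=E, B3=T, B6=T
test 7 (b=11, k=4) hits B1=T, B1=F, B2=S, B2=E, B3=F, B4=F, B5=E, B6=F
test 8 (b=12, k=8) hits B1=F, B2=S, B3=T, B6=T
test 9 (b=11, k=5) hits B1=T, B1=F, B2=S, B2=E, B3=F, B4=F, B5=E, B6=F
test 10 (b=7, k=6) hits B1=T, B1=F, B2=S, B2=E, B3=F, B4=F, B5=E, B6=T
union over the pool: B1=T, B1=F, B2=S, B2=E, B3=T, B3=F, B4=F, B5=E, B6=T, B6=F
uncovered (2 of 12): B4=T, B5=S
Answer: B4=T, B5=S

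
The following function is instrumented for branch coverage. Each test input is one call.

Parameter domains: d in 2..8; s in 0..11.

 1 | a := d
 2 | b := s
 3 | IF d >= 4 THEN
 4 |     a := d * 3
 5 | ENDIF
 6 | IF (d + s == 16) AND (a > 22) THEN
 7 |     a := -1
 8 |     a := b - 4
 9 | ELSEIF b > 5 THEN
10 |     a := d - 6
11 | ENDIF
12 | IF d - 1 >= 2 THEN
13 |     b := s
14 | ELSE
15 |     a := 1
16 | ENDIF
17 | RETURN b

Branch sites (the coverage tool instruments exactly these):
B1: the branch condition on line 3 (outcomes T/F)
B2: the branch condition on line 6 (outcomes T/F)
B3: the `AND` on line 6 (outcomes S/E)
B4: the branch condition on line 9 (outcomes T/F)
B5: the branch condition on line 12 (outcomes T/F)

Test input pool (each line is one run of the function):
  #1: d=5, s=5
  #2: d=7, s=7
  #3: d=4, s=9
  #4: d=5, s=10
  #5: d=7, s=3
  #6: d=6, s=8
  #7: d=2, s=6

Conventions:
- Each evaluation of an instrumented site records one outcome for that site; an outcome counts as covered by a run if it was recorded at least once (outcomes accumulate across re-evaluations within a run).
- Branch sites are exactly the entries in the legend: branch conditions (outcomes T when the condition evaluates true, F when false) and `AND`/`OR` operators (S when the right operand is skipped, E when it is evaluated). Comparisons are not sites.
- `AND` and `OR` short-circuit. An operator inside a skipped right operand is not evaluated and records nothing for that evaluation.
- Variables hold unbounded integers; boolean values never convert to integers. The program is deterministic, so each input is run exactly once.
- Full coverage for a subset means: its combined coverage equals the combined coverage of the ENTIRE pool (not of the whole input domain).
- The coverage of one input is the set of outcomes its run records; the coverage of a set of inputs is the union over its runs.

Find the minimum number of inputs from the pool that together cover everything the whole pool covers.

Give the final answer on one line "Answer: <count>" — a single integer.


input #1 (d=5, s=5): events B1->T, B3->S, B2->F, B4->F, B5->T; covers B1=T, B2=F, B3=S, B4=F, B5=T
input #2 (d=7, s=7): events B1->T, B3->S, B2->F, B4->T, B5->T; covers B1=T, B2=F, B3=S, B4=T, B5=T
input #3 (d=4, s=9): events B1->T, B3->S, B2->F, B4->T, B5->T; covers B1=T, B2=F, B3=S, B4=T, B5=T
input #4 (d=5, s=10): events B1->T, B3->S, B2->F, B4->T, B5->T; covers B1=T, B2=F, B3=S, B4=T, B5=T
input #5 (d=7, s=3): events B1->T, B3->S, B2->F, B4->F, B5->T; covers B1=T, B2=F, B3=S, B4=F, B5=T
input #6 (d=6, s=8): events B1->T, B3->S, B2->F, B4->T, B5->T; covers B1=T, B2=F, B3=S, B4=T, B5=T
input #7 (d=2, s=6): events B1->F, B3->S, B2->F, B4->T, B5->F; covers B1=F, B2=F, B3=S, B4=T, B5=F
union over all inputs: B1=T, B1=F, B2=F, B3=S, B4=T, B4=F, B5=T, B5=F (8 outcomes)
checked all size-1 subsets: none covers 8 outcomes (max 5/8)
the canonical winner is {1, 7}: size 2, full 8-outcome coverage, earliest index list among size-2 covers
Answer: 2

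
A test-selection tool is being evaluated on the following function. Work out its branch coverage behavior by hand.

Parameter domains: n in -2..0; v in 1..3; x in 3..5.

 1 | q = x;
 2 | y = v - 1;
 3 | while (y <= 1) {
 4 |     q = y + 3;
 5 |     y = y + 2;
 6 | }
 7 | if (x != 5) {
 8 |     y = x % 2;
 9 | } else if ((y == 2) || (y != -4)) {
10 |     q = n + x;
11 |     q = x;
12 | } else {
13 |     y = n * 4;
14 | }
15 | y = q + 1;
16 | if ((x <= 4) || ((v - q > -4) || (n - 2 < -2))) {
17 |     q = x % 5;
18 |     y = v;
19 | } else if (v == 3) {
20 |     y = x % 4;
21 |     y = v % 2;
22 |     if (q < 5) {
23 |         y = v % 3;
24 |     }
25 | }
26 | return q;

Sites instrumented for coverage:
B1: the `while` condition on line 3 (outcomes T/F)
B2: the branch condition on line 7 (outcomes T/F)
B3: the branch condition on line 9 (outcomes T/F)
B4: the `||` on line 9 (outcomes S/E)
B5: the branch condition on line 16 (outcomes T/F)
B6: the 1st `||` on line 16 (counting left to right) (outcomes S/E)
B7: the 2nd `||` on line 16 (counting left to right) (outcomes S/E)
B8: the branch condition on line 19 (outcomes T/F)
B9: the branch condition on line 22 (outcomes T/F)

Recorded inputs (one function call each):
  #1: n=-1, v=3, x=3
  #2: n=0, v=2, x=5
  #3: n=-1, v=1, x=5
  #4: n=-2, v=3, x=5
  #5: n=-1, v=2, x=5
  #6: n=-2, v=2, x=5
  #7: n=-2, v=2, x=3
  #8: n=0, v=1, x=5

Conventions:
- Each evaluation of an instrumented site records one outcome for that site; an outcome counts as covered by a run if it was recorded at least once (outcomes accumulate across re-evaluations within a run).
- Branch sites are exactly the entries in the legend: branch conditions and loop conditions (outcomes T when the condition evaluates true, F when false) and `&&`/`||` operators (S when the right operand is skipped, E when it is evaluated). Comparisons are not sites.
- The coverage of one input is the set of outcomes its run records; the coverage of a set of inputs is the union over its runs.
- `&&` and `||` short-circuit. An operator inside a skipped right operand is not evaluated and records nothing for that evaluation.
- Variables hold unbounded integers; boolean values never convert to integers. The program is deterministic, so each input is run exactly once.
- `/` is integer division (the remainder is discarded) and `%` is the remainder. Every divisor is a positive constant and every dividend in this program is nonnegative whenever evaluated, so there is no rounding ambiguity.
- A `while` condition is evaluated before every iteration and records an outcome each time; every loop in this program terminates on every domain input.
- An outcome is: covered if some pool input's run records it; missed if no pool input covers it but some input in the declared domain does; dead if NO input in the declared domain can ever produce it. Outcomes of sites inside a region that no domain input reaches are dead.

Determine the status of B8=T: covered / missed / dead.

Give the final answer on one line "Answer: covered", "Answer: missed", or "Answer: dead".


no pool input records B8=T
checking all 27 inputs in the declared domain: B8=T is never recorded -> dead
Answer: dead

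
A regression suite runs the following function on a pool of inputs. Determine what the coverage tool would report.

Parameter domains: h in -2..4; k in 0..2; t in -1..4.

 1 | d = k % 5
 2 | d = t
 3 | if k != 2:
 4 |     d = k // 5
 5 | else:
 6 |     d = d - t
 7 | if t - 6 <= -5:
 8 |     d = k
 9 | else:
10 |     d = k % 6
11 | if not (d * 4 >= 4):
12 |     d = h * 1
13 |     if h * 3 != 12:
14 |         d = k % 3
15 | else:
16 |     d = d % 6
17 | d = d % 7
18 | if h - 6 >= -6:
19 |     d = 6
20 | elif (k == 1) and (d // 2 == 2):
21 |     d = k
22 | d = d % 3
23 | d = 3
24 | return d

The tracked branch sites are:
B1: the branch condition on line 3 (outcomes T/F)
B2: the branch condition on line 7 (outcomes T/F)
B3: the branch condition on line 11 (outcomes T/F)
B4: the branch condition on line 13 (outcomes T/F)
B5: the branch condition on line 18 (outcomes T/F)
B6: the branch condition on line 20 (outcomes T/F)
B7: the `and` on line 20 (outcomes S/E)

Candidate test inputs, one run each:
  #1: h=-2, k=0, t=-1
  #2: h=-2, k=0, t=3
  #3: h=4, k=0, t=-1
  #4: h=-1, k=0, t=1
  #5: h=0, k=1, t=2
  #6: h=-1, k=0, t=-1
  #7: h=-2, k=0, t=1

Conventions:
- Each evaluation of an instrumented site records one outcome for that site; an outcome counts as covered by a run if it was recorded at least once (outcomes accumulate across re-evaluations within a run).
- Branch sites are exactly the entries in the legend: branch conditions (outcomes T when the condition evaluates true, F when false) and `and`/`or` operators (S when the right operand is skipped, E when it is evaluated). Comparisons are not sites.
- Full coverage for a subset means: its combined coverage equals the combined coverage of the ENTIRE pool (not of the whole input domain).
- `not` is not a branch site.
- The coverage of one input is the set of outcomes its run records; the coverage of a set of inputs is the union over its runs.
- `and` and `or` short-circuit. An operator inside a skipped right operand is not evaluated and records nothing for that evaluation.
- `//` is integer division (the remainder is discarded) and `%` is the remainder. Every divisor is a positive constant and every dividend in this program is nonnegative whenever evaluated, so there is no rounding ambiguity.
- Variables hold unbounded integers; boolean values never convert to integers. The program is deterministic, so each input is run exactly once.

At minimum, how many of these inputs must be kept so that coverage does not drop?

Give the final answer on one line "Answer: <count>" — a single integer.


#1 (h=-2, k=0, t=-1) -> B1->T, B2->T, B3->T, B4->T, B5->F, B7->S, B6->F; covered: B1=T, B2=T, B3=T, B4=T, B5=F, B6=F, B7=S
#2 (h=-2, k=0, t=3) -> B1->T, B2->F, B3->T, B4->T, B5->F, B7->S, B6->F; covered: B1=T, B2=F, B3=T, B4=T, B5=F, B6=F, B7=S
#3 (h=4, k=0, t=-1) -> B1->T, B2->T, B3->T, B4->F, B5->T; covered: B1=T, B2=T, B3=T, B4=F, B5=T
#4 (h=-1, k=0, t=1) -> B1->T, B2->T, B3->T, B4->T, B5->F, B7->S, B6->F; covered: B1=T, B2=T, B3=T, B4=T, B5=F, B6=F, B7=S
#5 (h=0, k=1, t=2) -> B1->T, B2->F, B3->F, B5->T; covered: B1=T, B2=F, B3=F, B5=T
#6 (h=-1, k=0, t=-1) -> B1->T, B2->T, B3->T, B4->T, B5->F, B7->S, B6->F; covered: B1=T, B2=T, B3=T, B4=T, B5=F, B6=F, B7=S
#7 (h=-2, k=0, t=1) -> B1->T, B2->T, B3->T, B4->T, B5->F, B7->S, B6->F; covered: B1=T, B2=T, B3=T, B4=T, B5=F, B6=F, B7=S
union over all inputs: B1=T, B2=T, B2=F, B3=T, B3=F, B4=T, B4=F, B5=T, B5=F, B6=F, B7=S (11 outcomes)
no size-1 subset reaches all 11 outcomes (best union: 7/11)
no size-2 subset reaches all 11 outcomes (best union: 10/11)
inputs {1, 3, 5} (size 3) cover everything; no size-3 subset with a lexicographically smaller index list covers all 11
Answer: 3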